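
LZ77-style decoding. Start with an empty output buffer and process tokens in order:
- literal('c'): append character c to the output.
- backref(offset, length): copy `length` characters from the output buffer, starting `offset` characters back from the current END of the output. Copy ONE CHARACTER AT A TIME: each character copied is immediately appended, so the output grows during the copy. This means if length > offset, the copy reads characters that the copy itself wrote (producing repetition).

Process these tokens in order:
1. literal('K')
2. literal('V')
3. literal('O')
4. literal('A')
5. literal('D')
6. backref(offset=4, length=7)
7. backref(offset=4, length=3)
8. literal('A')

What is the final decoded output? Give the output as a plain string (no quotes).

Answer: KVOADVOADVOADVOA

Derivation:
Token 1: literal('K'). Output: "K"
Token 2: literal('V'). Output: "KV"
Token 3: literal('O'). Output: "KVO"
Token 4: literal('A'). Output: "KVOA"
Token 5: literal('D'). Output: "KVOAD"
Token 6: backref(off=4, len=7) (overlapping!). Copied 'VOADVOA' from pos 1. Output: "KVOADVOADVOA"
Token 7: backref(off=4, len=3). Copied 'DVO' from pos 8. Output: "KVOADVOADVOADVO"
Token 8: literal('A'). Output: "KVOADVOADVOADVOA"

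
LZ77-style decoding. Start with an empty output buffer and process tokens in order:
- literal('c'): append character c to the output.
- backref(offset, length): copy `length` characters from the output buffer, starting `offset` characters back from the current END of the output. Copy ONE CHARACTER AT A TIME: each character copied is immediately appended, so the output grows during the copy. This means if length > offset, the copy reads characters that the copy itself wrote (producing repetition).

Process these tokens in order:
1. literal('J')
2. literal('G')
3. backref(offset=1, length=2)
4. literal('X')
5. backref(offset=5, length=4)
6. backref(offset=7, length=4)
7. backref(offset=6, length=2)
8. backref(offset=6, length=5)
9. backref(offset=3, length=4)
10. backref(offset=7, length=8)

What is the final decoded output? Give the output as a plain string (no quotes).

Token 1: literal('J'). Output: "J"
Token 2: literal('G'). Output: "JG"
Token 3: backref(off=1, len=2) (overlapping!). Copied 'GG' from pos 1. Output: "JGGG"
Token 4: literal('X'). Output: "JGGGX"
Token 5: backref(off=5, len=4). Copied 'JGGG' from pos 0. Output: "JGGGXJGGG"
Token 6: backref(off=7, len=4). Copied 'GGXJ' from pos 2. Output: "JGGGXJGGGGGXJ"
Token 7: backref(off=6, len=2). Copied 'GG' from pos 7. Output: "JGGGXJGGGGGXJGG"
Token 8: backref(off=6, len=5). Copied 'GGXJG' from pos 9. Output: "JGGGXJGGGGGXJGGGGXJG"
Token 9: backref(off=3, len=4) (overlapping!). Copied 'XJGX' from pos 17. Output: "JGGGXJGGGGGXJGGGGXJGXJGX"
Token 10: backref(off=7, len=8) (overlapping!). Copied 'XJGXJGXX' from pos 17. Output: "JGGGXJGGGGGXJGGGGXJGXJGXXJGXJGXX"

Answer: JGGGXJGGGGGXJGGGGXJGXJGXXJGXJGXX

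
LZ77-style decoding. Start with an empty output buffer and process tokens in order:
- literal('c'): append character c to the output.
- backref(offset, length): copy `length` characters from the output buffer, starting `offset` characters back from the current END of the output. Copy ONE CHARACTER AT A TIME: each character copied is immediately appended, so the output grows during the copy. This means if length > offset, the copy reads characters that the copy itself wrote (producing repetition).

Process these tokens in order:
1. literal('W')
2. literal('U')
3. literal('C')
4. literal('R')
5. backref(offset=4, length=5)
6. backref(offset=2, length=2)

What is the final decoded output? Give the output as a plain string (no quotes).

Answer: WUCRWUCRWRW

Derivation:
Token 1: literal('W'). Output: "W"
Token 2: literal('U'). Output: "WU"
Token 3: literal('C'). Output: "WUC"
Token 4: literal('R'). Output: "WUCR"
Token 5: backref(off=4, len=5) (overlapping!). Copied 'WUCRW' from pos 0. Output: "WUCRWUCRW"
Token 6: backref(off=2, len=2). Copied 'RW' from pos 7. Output: "WUCRWUCRWRW"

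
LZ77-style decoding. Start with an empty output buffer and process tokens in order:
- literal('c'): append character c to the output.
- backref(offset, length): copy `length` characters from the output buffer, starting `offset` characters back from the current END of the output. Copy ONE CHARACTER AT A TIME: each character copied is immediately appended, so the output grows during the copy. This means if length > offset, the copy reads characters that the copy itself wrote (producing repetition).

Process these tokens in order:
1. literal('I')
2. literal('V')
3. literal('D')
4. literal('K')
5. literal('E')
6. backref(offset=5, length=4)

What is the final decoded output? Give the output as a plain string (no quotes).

Token 1: literal('I'). Output: "I"
Token 2: literal('V'). Output: "IV"
Token 3: literal('D'). Output: "IVD"
Token 4: literal('K'). Output: "IVDK"
Token 5: literal('E'). Output: "IVDKE"
Token 6: backref(off=5, len=4). Copied 'IVDK' from pos 0. Output: "IVDKEIVDK"

Answer: IVDKEIVDK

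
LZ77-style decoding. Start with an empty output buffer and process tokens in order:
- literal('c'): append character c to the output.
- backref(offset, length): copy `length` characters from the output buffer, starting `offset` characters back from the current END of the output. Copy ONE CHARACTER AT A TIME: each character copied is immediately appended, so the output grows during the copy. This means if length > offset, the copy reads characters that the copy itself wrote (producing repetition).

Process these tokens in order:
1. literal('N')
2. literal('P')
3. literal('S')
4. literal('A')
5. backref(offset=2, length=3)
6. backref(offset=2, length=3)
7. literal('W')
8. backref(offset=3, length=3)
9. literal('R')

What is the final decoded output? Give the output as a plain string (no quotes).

Token 1: literal('N'). Output: "N"
Token 2: literal('P'). Output: "NP"
Token 3: literal('S'). Output: "NPS"
Token 4: literal('A'). Output: "NPSA"
Token 5: backref(off=2, len=3) (overlapping!). Copied 'SAS' from pos 2. Output: "NPSASAS"
Token 6: backref(off=2, len=3) (overlapping!). Copied 'ASA' from pos 5. Output: "NPSASASASA"
Token 7: literal('W'). Output: "NPSASASASAW"
Token 8: backref(off=3, len=3). Copied 'SAW' from pos 8. Output: "NPSASASASAWSAW"
Token 9: literal('R'). Output: "NPSASASASAWSAWR"

Answer: NPSASASASAWSAWR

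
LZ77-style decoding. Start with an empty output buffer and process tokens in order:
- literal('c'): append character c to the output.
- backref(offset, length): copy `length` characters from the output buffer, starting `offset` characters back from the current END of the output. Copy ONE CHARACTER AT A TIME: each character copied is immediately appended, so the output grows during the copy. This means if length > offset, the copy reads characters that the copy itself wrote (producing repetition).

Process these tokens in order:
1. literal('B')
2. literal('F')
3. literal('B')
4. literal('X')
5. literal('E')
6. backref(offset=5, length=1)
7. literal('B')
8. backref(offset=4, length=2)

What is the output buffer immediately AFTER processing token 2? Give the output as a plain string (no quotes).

Answer: BF

Derivation:
Token 1: literal('B'). Output: "B"
Token 2: literal('F'). Output: "BF"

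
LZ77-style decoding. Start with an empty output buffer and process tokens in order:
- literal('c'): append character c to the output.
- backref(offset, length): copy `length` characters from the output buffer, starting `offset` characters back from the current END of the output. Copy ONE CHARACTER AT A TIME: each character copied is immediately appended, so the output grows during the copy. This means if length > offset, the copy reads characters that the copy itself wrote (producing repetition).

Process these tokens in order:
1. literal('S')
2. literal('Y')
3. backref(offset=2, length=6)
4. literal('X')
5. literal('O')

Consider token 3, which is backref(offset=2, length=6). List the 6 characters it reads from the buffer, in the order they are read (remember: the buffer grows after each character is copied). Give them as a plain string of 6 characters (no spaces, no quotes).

Token 1: literal('S'). Output: "S"
Token 2: literal('Y'). Output: "SY"
Token 3: backref(off=2, len=6). Buffer before: "SY" (len 2)
  byte 1: read out[0]='S', append. Buffer now: "SYS"
  byte 2: read out[1]='Y', append. Buffer now: "SYSY"
  byte 3: read out[2]='S', append. Buffer now: "SYSYS"
  byte 4: read out[3]='Y', append. Buffer now: "SYSYSY"
  byte 5: read out[4]='S', append. Buffer now: "SYSYSYS"
  byte 6: read out[5]='Y', append. Buffer now: "SYSYSYSY"

Answer: SYSYSY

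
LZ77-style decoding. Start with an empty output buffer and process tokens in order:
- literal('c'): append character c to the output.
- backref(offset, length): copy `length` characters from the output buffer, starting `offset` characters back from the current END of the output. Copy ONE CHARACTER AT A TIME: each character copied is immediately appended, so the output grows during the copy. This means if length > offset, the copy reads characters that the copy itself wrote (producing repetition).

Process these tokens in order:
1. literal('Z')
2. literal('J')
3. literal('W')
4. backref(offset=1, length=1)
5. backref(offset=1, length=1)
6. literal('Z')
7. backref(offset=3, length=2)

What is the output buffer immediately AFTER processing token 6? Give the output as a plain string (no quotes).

Token 1: literal('Z'). Output: "Z"
Token 2: literal('J'). Output: "ZJ"
Token 3: literal('W'). Output: "ZJW"
Token 4: backref(off=1, len=1). Copied 'W' from pos 2. Output: "ZJWW"
Token 5: backref(off=1, len=1). Copied 'W' from pos 3. Output: "ZJWWW"
Token 6: literal('Z'). Output: "ZJWWWZ"

Answer: ZJWWWZ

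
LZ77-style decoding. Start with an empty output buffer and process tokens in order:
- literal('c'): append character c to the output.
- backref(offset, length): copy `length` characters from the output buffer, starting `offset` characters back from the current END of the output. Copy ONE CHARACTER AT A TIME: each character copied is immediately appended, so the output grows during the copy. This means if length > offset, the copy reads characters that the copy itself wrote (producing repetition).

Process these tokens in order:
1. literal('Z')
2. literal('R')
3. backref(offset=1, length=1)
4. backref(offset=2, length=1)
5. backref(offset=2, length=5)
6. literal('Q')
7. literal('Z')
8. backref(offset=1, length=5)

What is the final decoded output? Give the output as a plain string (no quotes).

Token 1: literal('Z'). Output: "Z"
Token 2: literal('R'). Output: "ZR"
Token 3: backref(off=1, len=1). Copied 'R' from pos 1. Output: "ZRR"
Token 4: backref(off=2, len=1). Copied 'R' from pos 1. Output: "ZRRR"
Token 5: backref(off=2, len=5) (overlapping!). Copied 'RRRRR' from pos 2. Output: "ZRRRRRRRR"
Token 6: literal('Q'). Output: "ZRRRRRRRRQ"
Token 7: literal('Z'). Output: "ZRRRRRRRRQZ"
Token 8: backref(off=1, len=5) (overlapping!). Copied 'ZZZZZ' from pos 10. Output: "ZRRRRRRRRQZZZZZZ"

Answer: ZRRRRRRRRQZZZZZZ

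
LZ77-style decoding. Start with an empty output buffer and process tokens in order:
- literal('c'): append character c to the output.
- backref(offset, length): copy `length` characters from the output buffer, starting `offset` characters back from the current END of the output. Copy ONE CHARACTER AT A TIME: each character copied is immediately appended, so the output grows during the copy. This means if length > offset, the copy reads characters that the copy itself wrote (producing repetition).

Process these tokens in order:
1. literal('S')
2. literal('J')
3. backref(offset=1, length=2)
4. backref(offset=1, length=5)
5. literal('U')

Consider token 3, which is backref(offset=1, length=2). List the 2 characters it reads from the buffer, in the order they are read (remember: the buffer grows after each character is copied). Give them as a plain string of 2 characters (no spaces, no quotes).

Answer: JJ

Derivation:
Token 1: literal('S'). Output: "S"
Token 2: literal('J'). Output: "SJ"
Token 3: backref(off=1, len=2). Buffer before: "SJ" (len 2)
  byte 1: read out[1]='J', append. Buffer now: "SJJ"
  byte 2: read out[2]='J', append. Buffer now: "SJJJ"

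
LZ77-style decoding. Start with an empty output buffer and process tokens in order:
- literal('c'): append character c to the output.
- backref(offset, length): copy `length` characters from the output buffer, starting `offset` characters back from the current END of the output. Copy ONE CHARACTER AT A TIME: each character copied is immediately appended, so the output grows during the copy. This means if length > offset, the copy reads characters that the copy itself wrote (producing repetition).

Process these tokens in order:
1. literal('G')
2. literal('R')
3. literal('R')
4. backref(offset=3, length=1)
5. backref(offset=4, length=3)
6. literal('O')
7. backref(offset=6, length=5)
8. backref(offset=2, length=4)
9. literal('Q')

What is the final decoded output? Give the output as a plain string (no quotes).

Token 1: literal('G'). Output: "G"
Token 2: literal('R'). Output: "GR"
Token 3: literal('R'). Output: "GRR"
Token 4: backref(off=3, len=1). Copied 'G' from pos 0. Output: "GRRG"
Token 5: backref(off=4, len=3). Copied 'GRR' from pos 0. Output: "GRRGGRR"
Token 6: literal('O'). Output: "GRRGGRRO"
Token 7: backref(off=6, len=5). Copied 'RGGRR' from pos 2. Output: "GRRGGRRORGGRR"
Token 8: backref(off=2, len=4) (overlapping!). Copied 'RRRR' from pos 11. Output: "GRRGGRRORGGRRRRRR"
Token 9: literal('Q'). Output: "GRRGGRRORGGRRRRRRQ"

Answer: GRRGGRRORGGRRRRRRQ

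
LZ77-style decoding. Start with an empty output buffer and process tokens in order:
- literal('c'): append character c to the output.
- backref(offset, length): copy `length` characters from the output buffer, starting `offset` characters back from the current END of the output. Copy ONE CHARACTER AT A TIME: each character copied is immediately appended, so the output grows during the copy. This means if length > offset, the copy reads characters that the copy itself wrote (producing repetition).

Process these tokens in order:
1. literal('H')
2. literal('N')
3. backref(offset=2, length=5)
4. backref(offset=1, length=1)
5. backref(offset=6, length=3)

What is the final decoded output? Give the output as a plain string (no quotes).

Answer: HNHNHNHHHNH

Derivation:
Token 1: literal('H'). Output: "H"
Token 2: literal('N'). Output: "HN"
Token 3: backref(off=2, len=5) (overlapping!). Copied 'HNHNH' from pos 0. Output: "HNHNHNH"
Token 4: backref(off=1, len=1). Copied 'H' from pos 6. Output: "HNHNHNHH"
Token 5: backref(off=6, len=3). Copied 'HNH' from pos 2. Output: "HNHNHNHHHNH"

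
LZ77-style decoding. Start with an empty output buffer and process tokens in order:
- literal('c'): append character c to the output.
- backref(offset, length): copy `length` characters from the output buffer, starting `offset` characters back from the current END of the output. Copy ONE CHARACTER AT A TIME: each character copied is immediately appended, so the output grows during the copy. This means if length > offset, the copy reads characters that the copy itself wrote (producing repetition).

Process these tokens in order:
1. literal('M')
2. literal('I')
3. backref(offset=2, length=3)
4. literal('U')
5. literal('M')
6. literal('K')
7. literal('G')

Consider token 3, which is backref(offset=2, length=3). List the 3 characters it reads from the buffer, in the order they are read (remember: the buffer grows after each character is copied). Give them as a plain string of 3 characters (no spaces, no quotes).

Token 1: literal('M'). Output: "M"
Token 2: literal('I'). Output: "MI"
Token 3: backref(off=2, len=3). Buffer before: "MI" (len 2)
  byte 1: read out[0]='M', append. Buffer now: "MIM"
  byte 2: read out[1]='I', append. Buffer now: "MIMI"
  byte 3: read out[2]='M', append. Buffer now: "MIMIM"

Answer: MIM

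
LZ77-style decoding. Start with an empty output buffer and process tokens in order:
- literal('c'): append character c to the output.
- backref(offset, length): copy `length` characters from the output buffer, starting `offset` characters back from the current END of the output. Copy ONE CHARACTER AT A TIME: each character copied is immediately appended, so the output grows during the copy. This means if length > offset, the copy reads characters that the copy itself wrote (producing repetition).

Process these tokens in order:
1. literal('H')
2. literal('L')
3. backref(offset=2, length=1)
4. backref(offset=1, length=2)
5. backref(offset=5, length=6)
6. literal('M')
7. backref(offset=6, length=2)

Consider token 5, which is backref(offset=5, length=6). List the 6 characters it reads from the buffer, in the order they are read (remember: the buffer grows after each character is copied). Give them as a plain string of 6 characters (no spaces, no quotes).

Answer: HLHHHH

Derivation:
Token 1: literal('H'). Output: "H"
Token 2: literal('L'). Output: "HL"
Token 3: backref(off=2, len=1). Copied 'H' from pos 0. Output: "HLH"
Token 4: backref(off=1, len=2) (overlapping!). Copied 'HH' from pos 2. Output: "HLHHH"
Token 5: backref(off=5, len=6). Buffer before: "HLHHH" (len 5)
  byte 1: read out[0]='H', append. Buffer now: "HLHHHH"
  byte 2: read out[1]='L', append. Buffer now: "HLHHHHL"
  byte 3: read out[2]='H', append. Buffer now: "HLHHHHLH"
  byte 4: read out[3]='H', append. Buffer now: "HLHHHHLHH"
  byte 5: read out[4]='H', append. Buffer now: "HLHHHHLHHH"
  byte 6: read out[5]='H', append. Buffer now: "HLHHHHLHHHH"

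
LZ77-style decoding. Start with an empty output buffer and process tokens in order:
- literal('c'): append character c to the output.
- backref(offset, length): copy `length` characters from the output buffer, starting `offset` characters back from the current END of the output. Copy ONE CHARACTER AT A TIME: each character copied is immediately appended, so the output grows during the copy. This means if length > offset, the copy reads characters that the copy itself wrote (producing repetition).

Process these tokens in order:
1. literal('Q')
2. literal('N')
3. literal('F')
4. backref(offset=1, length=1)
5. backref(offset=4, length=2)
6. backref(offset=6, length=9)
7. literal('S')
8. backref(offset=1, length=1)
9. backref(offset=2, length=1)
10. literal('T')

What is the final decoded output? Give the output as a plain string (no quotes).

Answer: QNFFQNQNFFQNQNFSSST

Derivation:
Token 1: literal('Q'). Output: "Q"
Token 2: literal('N'). Output: "QN"
Token 3: literal('F'). Output: "QNF"
Token 4: backref(off=1, len=1). Copied 'F' from pos 2. Output: "QNFF"
Token 5: backref(off=4, len=2). Copied 'QN' from pos 0. Output: "QNFFQN"
Token 6: backref(off=6, len=9) (overlapping!). Copied 'QNFFQNQNF' from pos 0. Output: "QNFFQNQNFFQNQNF"
Token 7: literal('S'). Output: "QNFFQNQNFFQNQNFS"
Token 8: backref(off=1, len=1). Copied 'S' from pos 15. Output: "QNFFQNQNFFQNQNFSS"
Token 9: backref(off=2, len=1). Copied 'S' from pos 15. Output: "QNFFQNQNFFQNQNFSSS"
Token 10: literal('T'). Output: "QNFFQNQNFFQNQNFSSST"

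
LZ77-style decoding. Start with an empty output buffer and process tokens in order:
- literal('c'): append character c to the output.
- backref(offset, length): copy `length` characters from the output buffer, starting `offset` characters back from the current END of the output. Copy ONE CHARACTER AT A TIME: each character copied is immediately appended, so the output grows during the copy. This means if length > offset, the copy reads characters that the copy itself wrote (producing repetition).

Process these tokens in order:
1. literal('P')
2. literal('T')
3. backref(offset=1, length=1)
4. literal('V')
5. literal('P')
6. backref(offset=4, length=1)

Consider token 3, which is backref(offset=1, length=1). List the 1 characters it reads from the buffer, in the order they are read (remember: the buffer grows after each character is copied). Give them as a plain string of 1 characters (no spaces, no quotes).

Token 1: literal('P'). Output: "P"
Token 2: literal('T'). Output: "PT"
Token 3: backref(off=1, len=1). Buffer before: "PT" (len 2)
  byte 1: read out[1]='T', append. Buffer now: "PTT"

Answer: T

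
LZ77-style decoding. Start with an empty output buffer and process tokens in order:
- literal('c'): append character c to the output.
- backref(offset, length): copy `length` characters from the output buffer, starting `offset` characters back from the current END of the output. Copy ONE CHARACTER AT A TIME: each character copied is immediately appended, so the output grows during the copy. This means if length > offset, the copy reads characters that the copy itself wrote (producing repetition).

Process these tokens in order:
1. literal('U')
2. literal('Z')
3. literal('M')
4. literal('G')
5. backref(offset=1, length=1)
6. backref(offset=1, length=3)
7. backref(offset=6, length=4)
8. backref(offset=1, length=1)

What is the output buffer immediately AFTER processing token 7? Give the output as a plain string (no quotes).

Token 1: literal('U'). Output: "U"
Token 2: literal('Z'). Output: "UZ"
Token 3: literal('M'). Output: "UZM"
Token 4: literal('G'). Output: "UZMG"
Token 5: backref(off=1, len=1). Copied 'G' from pos 3. Output: "UZMGG"
Token 6: backref(off=1, len=3) (overlapping!). Copied 'GGG' from pos 4. Output: "UZMGGGGG"
Token 7: backref(off=6, len=4). Copied 'MGGG' from pos 2. Output: "UZMGGGGGMGGG"

Answer: UZMGGGGGMGGG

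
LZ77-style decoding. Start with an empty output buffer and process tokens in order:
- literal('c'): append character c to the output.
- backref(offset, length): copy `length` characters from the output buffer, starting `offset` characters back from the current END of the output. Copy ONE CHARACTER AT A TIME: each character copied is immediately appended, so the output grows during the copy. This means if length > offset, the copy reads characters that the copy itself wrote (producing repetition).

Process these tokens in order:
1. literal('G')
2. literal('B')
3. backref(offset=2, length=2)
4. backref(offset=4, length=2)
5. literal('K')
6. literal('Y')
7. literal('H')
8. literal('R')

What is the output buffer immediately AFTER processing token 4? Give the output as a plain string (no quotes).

Token 1: literal('G'). Output: "G"
Token 2: literal('B'). Output: "GB"
Token 3: backref(off=2, len=2). Copied 'GB' from pos 0. Output: "GBGB"
Token 4: backref(off=4, len=2). Copied 'GB' from pos 0. Output: "GBGBGB"

Answer: GBGBGB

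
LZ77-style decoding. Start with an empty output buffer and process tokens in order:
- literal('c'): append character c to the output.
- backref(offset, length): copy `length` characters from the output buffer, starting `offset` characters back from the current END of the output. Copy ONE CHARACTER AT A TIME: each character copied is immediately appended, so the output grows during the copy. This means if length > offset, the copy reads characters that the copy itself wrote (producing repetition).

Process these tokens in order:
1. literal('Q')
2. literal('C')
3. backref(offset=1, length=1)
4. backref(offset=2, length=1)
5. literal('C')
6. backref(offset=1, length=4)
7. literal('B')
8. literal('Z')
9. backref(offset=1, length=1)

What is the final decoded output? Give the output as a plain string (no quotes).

Token 1: literal('Q'). Output: "Q"
Token 2: literal('C'). Output: "QC"
Token 3: backref(off=1, len=1). Copied 'C' from pos 1. Output: "QCC"
Token 4: backref(off=2, len=1). Copied 'C' from pos 1. Output: "QCCC"
Token 5: literal('C'). Output: "QCCCC"
Token 6: backref(off=1, len=4) (overlapping!). Copied 'CCCC' from pos 4. Output: "QCCCCCCCC"
Token 7: literal('B'). Output: "QCCCCCCCCB"
Token 8: literal('Z'). Output: "QCCCCCCCCBZ"
Token 9: backref(off=1, len=1). Copied 'Z' from pos 10. Output: "QCCCCCCCCBZZ"

Answer: QCCCCCCCCBZZ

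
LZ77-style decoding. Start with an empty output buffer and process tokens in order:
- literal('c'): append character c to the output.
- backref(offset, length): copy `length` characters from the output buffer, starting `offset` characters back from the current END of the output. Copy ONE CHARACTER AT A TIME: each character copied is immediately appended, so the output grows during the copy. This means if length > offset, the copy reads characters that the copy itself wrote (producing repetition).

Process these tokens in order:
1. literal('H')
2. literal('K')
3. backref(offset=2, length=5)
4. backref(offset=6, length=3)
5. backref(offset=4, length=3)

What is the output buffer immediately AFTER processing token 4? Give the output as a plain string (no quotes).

Answer: HKHKHKHKHK

Derivation:
Token 1: literal('H'). Output: "H"
Token 2: literal('K'). Output: "HK"
Token 3: backref(off=2, len=5) (overlapping!). Copied 'HKHKH' from pos 0. Output: "HKHKHKH"
Token 4: backref(off=6, len=3). Copied 'KHK' from pos 1. Output: "HKHKHKHKHK"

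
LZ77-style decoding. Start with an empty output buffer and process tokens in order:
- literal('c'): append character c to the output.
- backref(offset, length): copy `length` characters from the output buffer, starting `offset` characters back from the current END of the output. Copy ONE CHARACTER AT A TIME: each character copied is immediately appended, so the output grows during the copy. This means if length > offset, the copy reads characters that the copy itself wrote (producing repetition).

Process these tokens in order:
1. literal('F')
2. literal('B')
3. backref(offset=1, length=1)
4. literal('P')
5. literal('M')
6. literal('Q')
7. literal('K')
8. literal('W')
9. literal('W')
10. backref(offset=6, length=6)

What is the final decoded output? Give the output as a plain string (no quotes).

Token 1: literal('F'). Output: "F"
Token 2: literal('B'). Output: "FB"
Token 3: backref(off=1, len=1). Copied 'B' from pos 1. Output: "FBB"
Token 4: literal('P'). Output: "FBBP"
Token 5: literal('M'). Output: "FBBPM"
Token 6: literal('Q'). Output: "FBBPMQ"
Token 7: literal('K'). Output: "FBBPMQK"
Token 8: literal('W'). Output: "FBBPMQKW"
Token 9: literal('W'). Output: "FBBPMQKWW"
Token 10: backref(off=6, len=6). Copied 'PMQKWW' from pos 3. Output: "FBBPMQKWWPMQKWW"

Answer: FBBPMQKWWPMQKWW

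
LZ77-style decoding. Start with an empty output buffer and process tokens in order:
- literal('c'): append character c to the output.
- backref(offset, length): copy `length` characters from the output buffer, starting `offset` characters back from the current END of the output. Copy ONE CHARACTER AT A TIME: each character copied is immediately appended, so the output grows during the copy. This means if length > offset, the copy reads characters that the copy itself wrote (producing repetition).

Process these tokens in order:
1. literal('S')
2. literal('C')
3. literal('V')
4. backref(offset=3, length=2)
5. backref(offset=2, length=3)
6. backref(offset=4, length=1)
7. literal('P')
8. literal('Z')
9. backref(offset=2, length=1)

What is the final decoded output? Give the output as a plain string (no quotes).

Token 1: literal('S'). Output: "S"
Token 2: literal('C'). Output: "SC"
Token 3: literal('V'). Output: "SCV"
Token 4: backref(off=3, len=2). Copied 'SC' from pos 0. Output: "SCVSC"
Token 5: backref(off=2, len=3) (overlapping!). Copied 'SCS' from pos 3. Output: "SCVSCSCS"
Token 6: backref(off=4, len=1). Copied 'C' from pos 4. Output: "SCVSCSCSC"
Token 7: literal('P'). Output: "SCVSCSCSCP"
Token 8: literal('Z'). Output: "SCVSCSCSCPZ"
Token 9: backref(off=2, len=1). Copied 'P' from pos 9. Output: "SCVSCSCSCPZP"

Answer: SCVSCSCSCPZP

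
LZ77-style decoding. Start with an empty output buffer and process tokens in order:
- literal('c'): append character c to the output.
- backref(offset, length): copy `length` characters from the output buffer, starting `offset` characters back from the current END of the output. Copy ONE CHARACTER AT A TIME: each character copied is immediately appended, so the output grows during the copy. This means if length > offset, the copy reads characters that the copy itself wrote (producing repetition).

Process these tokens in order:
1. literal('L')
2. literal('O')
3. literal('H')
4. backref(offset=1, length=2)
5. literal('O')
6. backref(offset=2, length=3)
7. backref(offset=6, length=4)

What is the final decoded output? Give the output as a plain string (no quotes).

Answer: LOHHHOHOHHHOH

Derivation:
Token 1: literal('L'). Output: "L"
Token 2: literal('O'). Output: "LO"
Token 3: literal('H'). Output: "LOH"
Token 4: backref(off=1, len=2) (overlapping!). Copied 'HH' from pos 2. Output: "LOHHH"
Token 5: literal('O'). Output: "LOHHHO"
Token 6: backref(off=2, len=3) (overlapping!). Copied 'HOH' from pos 4. Output: "LOHHHOHOH"
Token 7: backref(off=6, len=4). Copied 'HHOH' from pos 3. Output: "LOHHHOHOHHHOH"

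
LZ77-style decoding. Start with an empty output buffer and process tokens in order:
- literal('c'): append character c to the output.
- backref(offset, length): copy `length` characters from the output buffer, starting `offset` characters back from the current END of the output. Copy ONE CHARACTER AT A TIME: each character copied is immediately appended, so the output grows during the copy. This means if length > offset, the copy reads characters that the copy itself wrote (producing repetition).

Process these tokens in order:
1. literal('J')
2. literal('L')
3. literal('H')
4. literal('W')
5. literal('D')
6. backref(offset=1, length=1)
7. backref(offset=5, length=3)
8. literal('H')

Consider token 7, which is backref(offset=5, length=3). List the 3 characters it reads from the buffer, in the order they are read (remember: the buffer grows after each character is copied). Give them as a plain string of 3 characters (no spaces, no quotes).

Answer: LHW

Derivation:
Token 1: literal('J'). Output: "J"
Token 2: literal('L'). Output: "JL"
Token 3: literal('H'). Output: "JLH"
Token 4: literal('W'). Output: "JLHW"
Token 5: literal('D'). Output: "JLHWD"
Token 6: backref(off=1, len=1). Copied 'D' from pos 4. Output: "JLHWDD"
Token 7: backref(off=5, len=3). Buffer before: "JLHWDD" (len 6)
  byte 1: read out[1]='L', append. Buffer now: "JLHWDDL"
  byte 2: read out[2]='H', append. Buffer now: "JLHWDDLH"
  byte 3: read out[3]='W', append. Buffer now: "JLHWDDLHW"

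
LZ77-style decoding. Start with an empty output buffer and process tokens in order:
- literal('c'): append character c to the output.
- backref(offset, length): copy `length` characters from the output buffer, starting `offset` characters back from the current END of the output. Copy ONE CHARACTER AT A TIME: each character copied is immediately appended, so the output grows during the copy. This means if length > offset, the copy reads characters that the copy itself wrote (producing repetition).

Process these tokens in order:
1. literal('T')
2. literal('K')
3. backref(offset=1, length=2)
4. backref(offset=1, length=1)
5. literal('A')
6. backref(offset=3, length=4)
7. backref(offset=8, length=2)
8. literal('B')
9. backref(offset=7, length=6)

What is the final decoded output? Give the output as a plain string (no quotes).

Token 1: literal('T'). Output: "T"
Token 2: literal('K'). Output: "TK"
Token 3: backref(off=1, len=2) (overlapping!). Copied 'KK' from pos 1. Output: "TKKK"
Token 4: backref(off=1, len=1). Copied 'K' from pos 3. Output: "TKKKK"
Token 5: literal('A'). Output: "TKKKKA"
Token 6: backref(off=3, len=4) (overlapping!). Copied 'KKAK' from pos 3. Output: "TKKKKAKKAK"
Token 7: backref(off=8, len=2). Copied 'KK' from pos 2. Output: "TKKKKAKKAKKK"
Token 8: literal('B'). Output: "TKKKKAKKAKKKB"
Token 9: backref(off=7, len=6). Copied 'KKAKKK' from pos 6. Output: "TKKKKAKKAKKKBKKAKKK"

Answer: TKKKKAKKAKKKBKKAKKK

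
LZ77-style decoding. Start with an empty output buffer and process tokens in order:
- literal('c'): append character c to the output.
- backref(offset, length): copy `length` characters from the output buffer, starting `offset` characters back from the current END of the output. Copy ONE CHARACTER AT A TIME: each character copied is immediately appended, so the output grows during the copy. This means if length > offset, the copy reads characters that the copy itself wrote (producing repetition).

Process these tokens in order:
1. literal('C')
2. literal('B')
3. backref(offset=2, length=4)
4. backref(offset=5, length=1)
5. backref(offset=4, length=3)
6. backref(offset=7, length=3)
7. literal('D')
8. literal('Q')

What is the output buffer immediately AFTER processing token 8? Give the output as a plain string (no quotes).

Token 1: literal('C'). Output: "C"
Token 2: literal('B'). Output: "CB"
Token 3: backref(off=2, len=4) (overlapping!). Copied 'CBCB' from pos 0. Output: "CBCBCB"
Token 4: backref(off=5, len=1). Copied 'B' from pos 1. Output: "CBCBCBB"
Token 5: backref(off=4, len=3). Copied 'BCB' from pos 3. Output: "CBCBCBBBCB"
Token 6: backref(off=7, len=3). Copied 'BCB' from pos 3. Output: "CBCBCBBBCBBCB"
Token 7: literal('D'). Output: "CBCBCBBBCBBCBD"
Token 8: literal('Q'). Output: "CBCBCBBBCBBCBDQ"

Answer: CBCBCBBBCBBCBDQ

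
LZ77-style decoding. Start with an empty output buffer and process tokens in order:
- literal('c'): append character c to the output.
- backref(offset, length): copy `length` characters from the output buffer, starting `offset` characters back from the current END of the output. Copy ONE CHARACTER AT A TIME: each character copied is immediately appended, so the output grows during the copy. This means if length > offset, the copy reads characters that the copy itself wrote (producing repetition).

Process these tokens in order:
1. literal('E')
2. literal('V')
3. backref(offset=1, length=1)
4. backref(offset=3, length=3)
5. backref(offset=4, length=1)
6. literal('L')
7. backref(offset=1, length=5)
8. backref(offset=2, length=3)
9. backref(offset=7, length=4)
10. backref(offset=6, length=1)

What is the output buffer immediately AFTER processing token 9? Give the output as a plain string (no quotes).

Token 1: literal('E'). Output: "E"
Token 2: literal('V'). Output: "EV"
Token 3: backref(off=1, len=1). Copied 'V' from pos 1. Output: "EVV"
Token 4: backref(off=3, len=3). Copied 'EVV' from pos 0. Output: "EVVEVV"
Token 5: backref(off=4, len=1). Copied 'V' from pos 2. Output: "EVVEVVV"
Token 6: literal('L'). Output: "EVVEVVVL"
Token 7: backref(off=1, len=5) (overlapping!). Copied 'LLLLL' from pos 7. Output: "EVVEVVVLLLLLL"
Token 8: backref(off=2, len=3) (overlapping!). Copied 'LLL' from pos 11. Output: "EVVEVVVLLLLLLLLL"
Token 9: backref(off=7, len=4). Copied 'LLLL' from pos 9. Output: "EVVEVVVLLLLLLLLLLLLL"

Answer: EVVEVVVLLLLLLLLLLLLL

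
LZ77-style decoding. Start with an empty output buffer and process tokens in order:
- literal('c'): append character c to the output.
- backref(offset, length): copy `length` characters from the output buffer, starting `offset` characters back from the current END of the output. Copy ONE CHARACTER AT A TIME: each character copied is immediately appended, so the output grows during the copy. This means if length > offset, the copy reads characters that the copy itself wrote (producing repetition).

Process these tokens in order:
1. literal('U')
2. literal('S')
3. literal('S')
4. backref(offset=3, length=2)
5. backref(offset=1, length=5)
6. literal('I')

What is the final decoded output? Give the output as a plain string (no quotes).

Answer: USSUSSSSSSI

Derivation:
Token 1: literal('U'). Output: "U"
Token 2: literal('S'). Output: "US"
Token 3: literal('S'). Output: "USS"
Token 4: backref(off=3, len=2). Copied 'US' from pos 0. Output: "USSUS"
Token 5: backref(off=1, len=5) (overlapping!). Copied 'SSSSS' from pos 4. Output: "USSUSSSSSS"
Token 6: literal('I'). Output: "USSUSSSSSSI"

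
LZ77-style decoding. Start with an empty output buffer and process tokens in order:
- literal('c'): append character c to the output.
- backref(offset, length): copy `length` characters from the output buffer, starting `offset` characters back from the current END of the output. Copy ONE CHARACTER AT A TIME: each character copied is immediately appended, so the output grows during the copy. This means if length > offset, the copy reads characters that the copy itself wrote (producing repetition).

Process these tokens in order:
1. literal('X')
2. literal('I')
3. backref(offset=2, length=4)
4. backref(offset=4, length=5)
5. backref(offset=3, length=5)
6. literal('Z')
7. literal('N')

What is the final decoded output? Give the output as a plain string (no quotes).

Answer: XIXIXIXIXIXXIXXIZN

Derivation:
Token 1: literal('X'). Output: "X"
Token 2: literal('I'). Output: "XI"
Token 3: backref(off=2, len=4) (overlapping!). Copied 'XIXI' from pos 0. Output: "XIXIXI"
Token 4: backref(off=4, len=5) (overlapping!). Copied 'XIXIX' from pos 2. Output: "XIXIXIXIXIX"
Token 5: backref(off=3, len=5) (overlapping!). Copied 'XIXXI' from pos 8. Output: "XIXIXIXIXIXXIXXI"
Token 6: literal('Z'). Output: "XIXIXIXIXIXXIXXIZ"
Token 7: literal('N'). Output: "XIXIXIXIXIXXIXXIZN"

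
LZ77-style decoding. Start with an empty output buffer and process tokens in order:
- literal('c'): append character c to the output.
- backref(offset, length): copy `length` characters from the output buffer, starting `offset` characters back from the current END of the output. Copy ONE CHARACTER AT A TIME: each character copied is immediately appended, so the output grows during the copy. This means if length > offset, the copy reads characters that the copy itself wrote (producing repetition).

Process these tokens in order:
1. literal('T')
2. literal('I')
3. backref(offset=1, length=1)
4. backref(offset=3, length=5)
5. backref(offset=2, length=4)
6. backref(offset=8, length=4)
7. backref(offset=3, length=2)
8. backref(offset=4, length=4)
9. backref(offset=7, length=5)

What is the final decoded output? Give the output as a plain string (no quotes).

Token 1: literal('T'). Output: "T"
Token 2: literal('I'). Output: "TI"
Token 3: backref(off=1, len=1). Copied 'I' from pos 1. Output: "TII"
Token 4: backref(off=3, len=5) (overlapping!). Copied 'TIITI' from pos 0. Output: "TIITIITI"
Token 5: backref(off=2, len=4) (overlapping!). Copied 'TITI' from pos 6. Output: "TIITIITITITI"
Token 6: backref(off=8, len=4). Copied 'IITI' from pos 4. Output: "TIITIITITITIIITI"
Token 7: backref(off=3, len=2). Copied 'IT' from pos 13. Output: "TIITIITITITIIITIIT"
Token 8: backref(off=4, len=4). Copied 'TIIT' from pos 14. Output: "TIITIITITITIIITIITTIIT"
Token 9: backref(off=7, len=5). Copied 'IITTI' from pos 15. Output: "TIITIITITITIIITIITTIITIITTI"

Answer: TIITIITITITIIITIITTIITIITTI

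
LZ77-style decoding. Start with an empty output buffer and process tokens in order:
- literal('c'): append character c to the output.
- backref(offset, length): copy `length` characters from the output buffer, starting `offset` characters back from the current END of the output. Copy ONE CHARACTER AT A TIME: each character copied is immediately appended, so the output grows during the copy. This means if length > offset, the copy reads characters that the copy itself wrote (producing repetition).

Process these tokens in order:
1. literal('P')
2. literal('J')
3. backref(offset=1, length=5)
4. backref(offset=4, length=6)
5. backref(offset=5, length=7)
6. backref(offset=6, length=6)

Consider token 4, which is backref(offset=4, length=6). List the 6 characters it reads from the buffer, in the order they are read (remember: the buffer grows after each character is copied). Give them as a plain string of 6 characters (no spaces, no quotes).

Token 1: literal('P'). Output: "P"
Token 2: literal('J'). Output: "PJ"
Token 3: backref(off=1, len=5) (overlapping!). Copied 'JJJJJ' from pos 1. Output: "PJJJJJJ"
Token 4: backref(off=4, len=6). Buffer before: "PJJJJJJ" (len 7)
  byte 1: read out[3]='J', append. Buffer now: "PJJJJJJJ"
  byte 2: read out[4]='J', append. Buffer now: "PJJJJJJJJ"
  byte 3: read out[5]='J', append. Buffer now: "PJJJJJJJJJ"
  byte 4: read out[6]='J', append. Buffer now: "PJJJJJJJJJJ"
  byte 5: read out[7]='J', append. Buffer now: "PJJJJJJJJJJJ"
  byte 6: read out[8]='J', append. Buffer now: "PJJJJJJJJJJJJ"

Answer: JJJJJJ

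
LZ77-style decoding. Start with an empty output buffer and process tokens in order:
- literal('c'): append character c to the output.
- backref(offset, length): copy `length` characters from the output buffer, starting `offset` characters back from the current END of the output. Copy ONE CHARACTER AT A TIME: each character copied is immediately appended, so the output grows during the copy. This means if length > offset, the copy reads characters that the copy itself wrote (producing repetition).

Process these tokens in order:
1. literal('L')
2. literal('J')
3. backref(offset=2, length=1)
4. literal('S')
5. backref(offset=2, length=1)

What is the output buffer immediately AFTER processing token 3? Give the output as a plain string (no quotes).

Token 1: literal('L'). Output: "L"
Token 2: literal('J'). Output: "LJ"
Token 3: backref(off=2, len=1). Copied 'L' from pos 0. Output: "LJL"

Answer: LJL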